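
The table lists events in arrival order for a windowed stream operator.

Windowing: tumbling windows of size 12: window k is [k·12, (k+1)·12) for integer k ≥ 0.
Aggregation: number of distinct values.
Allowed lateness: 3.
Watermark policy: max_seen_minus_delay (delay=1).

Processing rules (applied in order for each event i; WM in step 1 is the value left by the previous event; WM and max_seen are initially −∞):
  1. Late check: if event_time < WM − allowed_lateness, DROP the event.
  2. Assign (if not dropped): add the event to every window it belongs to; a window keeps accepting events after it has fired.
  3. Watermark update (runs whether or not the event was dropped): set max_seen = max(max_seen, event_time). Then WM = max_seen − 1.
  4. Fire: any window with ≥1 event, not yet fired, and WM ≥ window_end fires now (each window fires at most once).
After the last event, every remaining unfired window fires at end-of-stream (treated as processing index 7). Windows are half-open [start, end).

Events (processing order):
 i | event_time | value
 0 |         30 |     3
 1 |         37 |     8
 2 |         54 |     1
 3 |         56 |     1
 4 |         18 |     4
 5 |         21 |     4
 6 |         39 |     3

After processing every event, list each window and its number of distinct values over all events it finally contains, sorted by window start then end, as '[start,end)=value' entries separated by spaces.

i=0 t=30 v=3: → [24,36); WM=29
i=1 t=37 v=8: → [36,48); WM=36; [24,36) fires=1
i=2 t=54 v=1: → [48,60); WM=53; [36,48) fires=1
i=3 t=56 v=1: → [48,60); WM=55
i=4 t=18 v=4: DROP (t<55-3); WM=55
i=5 t=21 v=4: DROP (t<55-3); WM=55
i=6 t=39 v=3: DROP (t<55-3); WM=55

[24,36)=1 [36,48)=1 [48,60)=1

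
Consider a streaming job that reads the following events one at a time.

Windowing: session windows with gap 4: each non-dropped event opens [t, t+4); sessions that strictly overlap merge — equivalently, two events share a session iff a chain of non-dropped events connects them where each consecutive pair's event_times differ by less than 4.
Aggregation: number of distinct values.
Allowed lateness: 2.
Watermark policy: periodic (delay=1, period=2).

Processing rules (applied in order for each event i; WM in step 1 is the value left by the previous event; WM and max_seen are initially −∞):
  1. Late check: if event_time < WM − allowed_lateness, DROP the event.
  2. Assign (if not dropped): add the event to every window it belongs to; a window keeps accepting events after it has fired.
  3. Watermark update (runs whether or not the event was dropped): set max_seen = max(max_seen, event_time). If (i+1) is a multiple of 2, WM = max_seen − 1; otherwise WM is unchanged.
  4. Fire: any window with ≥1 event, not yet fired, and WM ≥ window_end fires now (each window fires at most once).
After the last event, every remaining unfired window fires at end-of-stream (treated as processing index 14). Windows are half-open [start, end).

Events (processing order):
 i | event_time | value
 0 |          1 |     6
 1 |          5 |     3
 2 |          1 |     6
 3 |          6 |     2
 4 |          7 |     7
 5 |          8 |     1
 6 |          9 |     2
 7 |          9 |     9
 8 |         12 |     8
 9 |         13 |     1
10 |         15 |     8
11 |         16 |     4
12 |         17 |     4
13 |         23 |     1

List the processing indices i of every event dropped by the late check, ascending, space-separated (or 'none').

2

i=0 t=1 v=6: → [1,5); WM=−∞
i=1 t=5 v=3: → [5,9); WM=4
i=2 t=1 v=6: DROP (t<4-2); WM=4
i=3 t=6 v=2: → [5,10); WM=5
i=4 t=7 v=7: → [5,11); WM=5
i=5 t=8 v=1: → [5,12); WM=7
i=6 t=9 v=2: → [5,13); WM=7
i=7 t=9 v=9: → [5,13); WM=8
i=8 t=12 v=8: → [5,16); WM=8
i=9 t=13 v=1: → [5,17); WM=12
i=10 t=15 v=8: → [5,19); WM=12
i=11 t=16 v=4: → [5,20); WM=15
i=12 t=17 v=4: → [5,21); WM=15
i=13 t=23 v=1: → [23,27); WM=22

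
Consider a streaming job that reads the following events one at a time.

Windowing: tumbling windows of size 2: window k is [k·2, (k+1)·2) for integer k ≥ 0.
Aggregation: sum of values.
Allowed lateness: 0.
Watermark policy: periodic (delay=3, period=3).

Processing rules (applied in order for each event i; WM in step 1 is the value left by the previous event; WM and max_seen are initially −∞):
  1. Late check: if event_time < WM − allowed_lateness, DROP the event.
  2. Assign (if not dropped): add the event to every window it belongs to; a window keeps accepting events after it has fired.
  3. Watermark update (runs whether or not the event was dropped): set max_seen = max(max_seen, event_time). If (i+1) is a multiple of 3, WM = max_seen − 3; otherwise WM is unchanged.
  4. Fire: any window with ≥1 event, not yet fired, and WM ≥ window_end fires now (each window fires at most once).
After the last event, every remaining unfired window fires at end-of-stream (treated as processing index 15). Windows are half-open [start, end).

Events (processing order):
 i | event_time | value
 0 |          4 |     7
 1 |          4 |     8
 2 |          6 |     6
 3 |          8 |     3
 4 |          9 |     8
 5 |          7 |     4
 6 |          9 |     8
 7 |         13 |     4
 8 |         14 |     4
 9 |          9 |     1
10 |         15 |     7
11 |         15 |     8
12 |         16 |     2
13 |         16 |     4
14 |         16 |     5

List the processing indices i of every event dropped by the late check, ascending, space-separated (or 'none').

i=0 t=4 v=7: → [4,6); WM=−∞
i=1 t=4 v=8: → [4,6); WM=−∞
i=2 t=6 v=6: → [6,8); WM=3
i=3 t=8 v=3: → [8,10); WM=3
i=4 t=9 v=8: → [8,10); WM=3
i=5 t=7 v=4: → [6,8); WM=6; [4,6) fires=15
i=6 t=9 v=8: → [8,10); WM=6
i=7 t=13 v=4: → [12,14); WM=6
i=8 t=14 v=4: → [14,16); WM=11; [6,8) fires=10 [8,10) fires=19
i=9 t=9 v=1: DROP (t<11-0); WM=11
i=10 t=15 v=7: → [14,16); WM=11
i=11 t=15 v=8: → [14,16); WM=12
i=12 t=16 v=2: → [16,18); WM=12
i=13 t=16 v=4: → [16,18); WM=12
i=14 t=16 v=5: → [16,18); WM=13

9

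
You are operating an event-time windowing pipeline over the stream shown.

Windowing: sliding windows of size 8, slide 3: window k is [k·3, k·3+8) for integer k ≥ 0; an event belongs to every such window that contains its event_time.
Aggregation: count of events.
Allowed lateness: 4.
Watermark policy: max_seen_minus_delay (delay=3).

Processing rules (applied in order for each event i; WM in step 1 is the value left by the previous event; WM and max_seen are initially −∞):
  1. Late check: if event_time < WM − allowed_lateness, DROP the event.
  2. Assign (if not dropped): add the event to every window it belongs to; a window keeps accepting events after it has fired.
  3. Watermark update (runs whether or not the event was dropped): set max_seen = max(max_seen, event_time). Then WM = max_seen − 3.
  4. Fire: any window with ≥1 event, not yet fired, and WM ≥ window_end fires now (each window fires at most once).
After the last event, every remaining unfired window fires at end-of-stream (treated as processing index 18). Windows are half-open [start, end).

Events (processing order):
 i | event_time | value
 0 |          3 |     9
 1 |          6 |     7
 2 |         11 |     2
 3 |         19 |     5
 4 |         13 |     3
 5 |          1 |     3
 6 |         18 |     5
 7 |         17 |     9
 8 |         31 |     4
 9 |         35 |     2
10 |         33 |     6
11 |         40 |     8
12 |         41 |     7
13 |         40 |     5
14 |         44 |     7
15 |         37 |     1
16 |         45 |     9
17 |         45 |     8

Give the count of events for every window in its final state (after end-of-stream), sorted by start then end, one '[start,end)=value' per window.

[0,8)=2 [3,11)=2 [6,14)=3 [9,17)=2 [12,20)=4 [15,23)=3 [18,26)=2 [24,32)=1 [27,35)=2 [30,38)=4 [33,41)=5 [36,44)=4 [39,47)=6 [42,50)=3 [45,53)=2

i=0 t=3 v=9: → [3,11),[0,8); WM=0
i=1 t=6 v=7: → [6,14),[3,11),[0,8); WM=3
i=2 t=11 v=2: → [9,17),[6,14); WM=8; [0,8) fires=2
i=3 t=19 v=5: → [18,26),[15,23),[12,20); WM=16; [3,11) fires=2 [6,14) fires=2
i=4 t=13 v=3: → [12,20),[9,17),[6,14); WM=16
i=5 t=1 v=3: DROP (t<16-4); WM=16
i=6 t=18 v=5: → [18,26),[15,23),[12,20); WM=16
i=7 t=17 v=9: → [15,23),[12,20); WM=16
i=8 t=31 v=4: → [30,38),[27,35),[24,32); WM=28; [9,17) fires=2 [12,20) fires=4 [15,23) fires=3 [18,26) fires=2
i=9 t=35 v=2: → [33,41),[30,38); WM=32; [24,32) fires=1
i=10 t=33 v=6: → [33,41),[30,38),[27,35); WM=32
i=11 t=40 v=8: → [39,47),[36,44),[33,41); WM=37; [27,35) fires=2
i=12 t=41 v=7: → [39,47),[36,44); WM=38; [30,38) fires=3
i=13 t=40 v=5: → [39,47),[36,44),[33,41); WM=38
i=14 t=44 v=7: → [42,50),[39,47); WM=41; [33,41) fires=4
i=15 t=37 v=1: → [36,44),[33,41),[30,38); WM=41
i=16 t=45 v=9: → [45,53),[42,50),[39,47); WM=42
i=17 t=45 v=8: → [45,53),[42,50),[39,47); WM=42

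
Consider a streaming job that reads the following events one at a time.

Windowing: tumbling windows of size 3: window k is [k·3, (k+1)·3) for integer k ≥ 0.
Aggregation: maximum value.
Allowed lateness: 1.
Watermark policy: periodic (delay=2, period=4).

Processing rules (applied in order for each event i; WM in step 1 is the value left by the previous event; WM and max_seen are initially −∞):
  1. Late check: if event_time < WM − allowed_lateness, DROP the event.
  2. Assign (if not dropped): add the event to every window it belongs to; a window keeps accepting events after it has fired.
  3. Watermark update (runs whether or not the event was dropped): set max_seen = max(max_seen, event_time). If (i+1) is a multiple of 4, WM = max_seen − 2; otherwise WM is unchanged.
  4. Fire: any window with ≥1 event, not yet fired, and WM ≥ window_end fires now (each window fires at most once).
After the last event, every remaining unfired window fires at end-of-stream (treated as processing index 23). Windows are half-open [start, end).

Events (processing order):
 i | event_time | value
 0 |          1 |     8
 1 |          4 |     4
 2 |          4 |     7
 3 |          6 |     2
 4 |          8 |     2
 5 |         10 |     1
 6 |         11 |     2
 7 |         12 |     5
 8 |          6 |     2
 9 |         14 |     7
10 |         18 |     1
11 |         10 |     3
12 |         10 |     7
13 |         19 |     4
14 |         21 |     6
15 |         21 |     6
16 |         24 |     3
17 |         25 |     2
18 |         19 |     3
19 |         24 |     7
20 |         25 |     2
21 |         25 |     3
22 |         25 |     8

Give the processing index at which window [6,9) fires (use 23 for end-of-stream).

i=0 t=1 v=8: → [0,3); WM=−∞
i=1 t=4 v=4: → [3,6); WM=−∞
i=2 t=4 v=7: → [3,6); WM=−∞
i=3 t=6 v=2: → [6,9); WM=4; [0,3) fires=8
i=4 t=8 v=2: → [6,9); WM=4
i=5 t=10 v=1: → [9,12); WM=4
i=6 t=11 v=2: → [9,12); WM=4
i=7 t=12 v=5: → [12,15); WM=10; [3,6) fires=7 [6,9) fires=2
i=8 t=6 v=2: DROP (t<10-1); WM=10
i=9 t=14 v=7: → [12,15); WM=10
i=10 t=18 v=1: → [18,21); WM=10
i=11 t=10 v=3: → [9,12); WM=16; [9,12) fires=3 [12,15) fires=7
i=12 t=10 v=7: DROP (t<16-1); WM=16
i=13 t=19 v=4: → [18,21); WM=16
i=14 t=21 v=6: → [21,24); WM=16
i=15 t=21 v=6: → [21,24); WM=19
i=16 t=24 v=3: → [24,27); WM=19
i=17 t=25 v=2: → [24,27); WM=19
i=18 t=19 v=3: → [18,21); WM=19
i=19 t=24 v=7: → [24,27); WM=23; [18,21) fires=4
i=20 t=25 v=2: → [24,27); WM=23
i=21 t=25 v=3: → [24,27); WM=23
i=22 t=25 v=8: → [24,27); WM=23

7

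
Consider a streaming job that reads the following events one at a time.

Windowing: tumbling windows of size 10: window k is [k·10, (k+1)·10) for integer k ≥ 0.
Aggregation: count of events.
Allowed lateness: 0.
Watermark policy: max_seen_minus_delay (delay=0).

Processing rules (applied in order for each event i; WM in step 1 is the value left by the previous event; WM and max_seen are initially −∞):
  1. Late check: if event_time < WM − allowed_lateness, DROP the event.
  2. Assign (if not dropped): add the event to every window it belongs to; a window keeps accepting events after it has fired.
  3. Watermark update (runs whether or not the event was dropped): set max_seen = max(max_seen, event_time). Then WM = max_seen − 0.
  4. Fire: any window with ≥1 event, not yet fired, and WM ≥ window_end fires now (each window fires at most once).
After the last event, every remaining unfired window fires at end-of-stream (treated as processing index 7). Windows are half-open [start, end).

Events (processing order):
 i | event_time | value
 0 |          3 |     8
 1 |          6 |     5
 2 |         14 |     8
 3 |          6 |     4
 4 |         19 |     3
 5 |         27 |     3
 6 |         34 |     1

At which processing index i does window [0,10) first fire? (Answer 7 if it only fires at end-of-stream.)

i=0 t=3 v=8: → [0,10); WM=3
i=1 t=6 v=5: → [0,10); WM=6
i=2 t=14 v=8: → [10,20); WM=14; [0,10) fires=2
i=3 t=6 v=4: DROP (t<14-0); WM=14
i=4 t=19 v=3: → [10,20); WM=19
i=5 t=27 v=3: → [20,30); WM=27; [10,20) fires=2
i=6 t=34 v=1: → [30,40); WM=34; [20,30) fires=1

2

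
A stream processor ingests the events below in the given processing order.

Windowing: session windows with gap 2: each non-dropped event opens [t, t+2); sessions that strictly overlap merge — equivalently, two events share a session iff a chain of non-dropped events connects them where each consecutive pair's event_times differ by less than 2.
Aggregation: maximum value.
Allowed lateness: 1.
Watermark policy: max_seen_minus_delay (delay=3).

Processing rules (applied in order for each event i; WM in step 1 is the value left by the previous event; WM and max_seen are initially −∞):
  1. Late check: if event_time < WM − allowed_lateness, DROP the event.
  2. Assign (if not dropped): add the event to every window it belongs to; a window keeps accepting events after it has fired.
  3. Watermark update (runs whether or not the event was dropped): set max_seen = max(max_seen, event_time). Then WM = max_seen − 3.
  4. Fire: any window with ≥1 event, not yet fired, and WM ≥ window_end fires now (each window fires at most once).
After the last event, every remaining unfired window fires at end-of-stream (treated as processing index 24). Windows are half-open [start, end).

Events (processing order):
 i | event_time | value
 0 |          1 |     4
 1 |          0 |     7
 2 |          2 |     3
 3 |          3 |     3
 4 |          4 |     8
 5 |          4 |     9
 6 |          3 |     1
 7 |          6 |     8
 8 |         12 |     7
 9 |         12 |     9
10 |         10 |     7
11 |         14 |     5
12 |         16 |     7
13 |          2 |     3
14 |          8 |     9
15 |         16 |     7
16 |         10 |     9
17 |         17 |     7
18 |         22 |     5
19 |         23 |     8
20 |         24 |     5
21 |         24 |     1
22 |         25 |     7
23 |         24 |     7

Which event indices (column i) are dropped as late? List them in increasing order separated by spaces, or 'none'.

i=0 t=1 v=4: → [1,3); WM=-2
i=1 t=0 v=7: → [0,3); WM=-2
i=2 t=2 v=3: → [0,4); WM=-1
i=3 t=3 v=3: → [0,5); WM=0
i=4 t=4 v=8: → [0,6); WM=1
i=5 t=4 v=9: → [0,6); WM=1
i=6 t=3 v=1: → [0,6); WM=1
i=7 t=6 v=8: → [6,8); WM=3
i=8 t=12 v=7: → [12,14); WM=9
i=9 t=12 v=9: → [12,14); WM=9
i=10 t=10 v=7: → [10,12); WM=9
i=11 t=14 v=5: → [14,16); WM=11
i=12 t=16 v=7: → [16,18); WM=13
i=13 t=2 v=3: DROP (t<13-1); WM=13
i=14 t=8 v=9: DROP (t<13-1); WM=13
i=15 t=16 v=7: → [16,18); WM=13
i=16 t=10 v=9: DROP (t<13-1); WM=13
i=17 t=17 v=7: → [16,19); WM=14
i=18 t=22 v=5: → [22,24); WM=19
i=19 t=23 v=8: → [22,25); WM=20
i=20 t=24 v=5: → [22,26); WM=21
i=21 t=24 v=1: → [22,26); WM=21
i=22 t=25 v=7: → [22,27); WM=22
i=23 t=24 v=7: → [22,27); WM=22

13 14 16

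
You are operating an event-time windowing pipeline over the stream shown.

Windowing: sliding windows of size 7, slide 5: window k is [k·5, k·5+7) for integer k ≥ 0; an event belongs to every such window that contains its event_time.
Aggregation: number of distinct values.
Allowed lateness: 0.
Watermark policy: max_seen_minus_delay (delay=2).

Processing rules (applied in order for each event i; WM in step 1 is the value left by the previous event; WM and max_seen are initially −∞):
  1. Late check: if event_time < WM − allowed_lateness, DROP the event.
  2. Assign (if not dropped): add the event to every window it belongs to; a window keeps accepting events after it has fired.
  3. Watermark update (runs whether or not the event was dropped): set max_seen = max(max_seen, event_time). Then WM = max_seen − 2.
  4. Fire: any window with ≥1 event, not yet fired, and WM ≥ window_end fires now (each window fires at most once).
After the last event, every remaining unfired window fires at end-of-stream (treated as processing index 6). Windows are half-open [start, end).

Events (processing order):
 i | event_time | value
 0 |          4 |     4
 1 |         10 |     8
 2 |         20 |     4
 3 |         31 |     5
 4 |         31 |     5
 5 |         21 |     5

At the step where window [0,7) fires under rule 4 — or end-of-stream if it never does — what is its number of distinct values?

1

i=0 t=4 v=4: → [0,7); WM=2
i=1 t=10 v=8: → [10,17),[5,12); WM=8; [0,7) fires=1
i=2 t=20 v=4: → [20,27),[15,22); WM=18; [5,12) fires=1 [10,17) fires=1
i=3 t=31 v=5: → [30,37),[25,32); WM=29; [15,22) fires=1 [20,27) fires=1
i=4 t=31 v=5: → [30,37),[25,32); WM=29
i=5 t=21 v=5: DROP (t<29-0); WM=29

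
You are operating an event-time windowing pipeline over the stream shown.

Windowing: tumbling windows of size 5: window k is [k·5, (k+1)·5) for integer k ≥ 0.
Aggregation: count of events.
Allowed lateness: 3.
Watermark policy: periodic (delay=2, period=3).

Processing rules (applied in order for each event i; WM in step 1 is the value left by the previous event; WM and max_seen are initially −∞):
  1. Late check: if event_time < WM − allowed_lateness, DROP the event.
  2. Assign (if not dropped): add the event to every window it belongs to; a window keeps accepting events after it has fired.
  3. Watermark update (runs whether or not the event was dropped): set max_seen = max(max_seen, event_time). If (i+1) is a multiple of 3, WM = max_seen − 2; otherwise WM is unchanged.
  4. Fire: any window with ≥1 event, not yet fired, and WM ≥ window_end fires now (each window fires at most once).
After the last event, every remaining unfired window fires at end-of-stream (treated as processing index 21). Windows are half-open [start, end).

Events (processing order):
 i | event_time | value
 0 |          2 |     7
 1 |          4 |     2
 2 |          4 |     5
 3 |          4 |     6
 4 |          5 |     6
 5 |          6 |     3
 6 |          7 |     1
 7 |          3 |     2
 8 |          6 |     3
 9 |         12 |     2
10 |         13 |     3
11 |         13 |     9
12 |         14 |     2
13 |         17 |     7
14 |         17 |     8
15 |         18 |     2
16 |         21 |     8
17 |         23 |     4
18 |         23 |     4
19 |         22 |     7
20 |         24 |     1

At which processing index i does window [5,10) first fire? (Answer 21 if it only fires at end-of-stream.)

i=0 t=2 v=7: → [0,5); WM=−∞
i=1 t=4 v=2: → [0,5); WM=−∞
i=2 t=4 v=5: → [0,5); WM=2
i=3 t=4 v=6: → [0,5); WM=2
i=4 t=5 v=6: → [5,10); WM=2
i=5 t=6 v=3: → [5,10); WM=4
i=6 t=7 v=1: → [5,10); WM=4
i=7 t=3 v=2: → [0,5); WM=4
i=8 t=6 v=3: → [5,10); WM=5; [0,5) fires=5
i=9 t=12 v=2: → [10,15); WM=5
i=10 t=13 v=3: → [10,15); WM=5
i=11 t=13 v=9: → [10,15); WM=11; [5,10) fires=4
i=12 t=14 v=2: → [10,15); WM=11
i=13 t=17 v=7: → [15,20); WM=11
i=14 t=17 v=8: → [15,20); WM=15; [10,15) fires=4
i=15 t=18 v=2: → [15,20); WM=15
i=16 t=21 v=8: → [20,25); WM=15
i=17 t=23 v=4: → [20,25); WM=21; [15,20) fires=3
i=18 t=23 v=4: → [20,25); WM=21
i=19 t=22 v=7: → [20,25); WM=21
i=20 t=24 v=1: → [20,25); WM=22

11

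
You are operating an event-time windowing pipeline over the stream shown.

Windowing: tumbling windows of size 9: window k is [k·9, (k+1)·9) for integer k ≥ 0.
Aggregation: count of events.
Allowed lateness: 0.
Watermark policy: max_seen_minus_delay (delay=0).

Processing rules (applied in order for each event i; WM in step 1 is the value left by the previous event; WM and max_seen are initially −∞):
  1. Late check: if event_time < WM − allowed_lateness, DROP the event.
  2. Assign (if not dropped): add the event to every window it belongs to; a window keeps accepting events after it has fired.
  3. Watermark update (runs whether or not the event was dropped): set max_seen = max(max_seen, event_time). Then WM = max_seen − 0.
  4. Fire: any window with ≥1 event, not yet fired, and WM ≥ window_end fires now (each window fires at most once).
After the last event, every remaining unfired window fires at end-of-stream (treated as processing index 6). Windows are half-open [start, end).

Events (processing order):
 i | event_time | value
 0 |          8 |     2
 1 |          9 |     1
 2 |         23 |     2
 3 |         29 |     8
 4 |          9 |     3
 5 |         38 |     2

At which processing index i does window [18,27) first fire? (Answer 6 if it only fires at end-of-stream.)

3

i=0 t=8 v=2: → [0,9); WM=8
i=1 t=9 v=1: → [9,18); WM=9; [0,9) fires=1
i=2 t=23 v=2: → [18,27); WM=23; [9,18) fires=1
i=3 t=29 v=8: → [27,36); WM=29; [18,27) fires=1
i=4 t=9 v=3: DROP (t<29-0); WM=29
i=5 t=38 v=2: → [36,45); WM=38; [27,36) fires=1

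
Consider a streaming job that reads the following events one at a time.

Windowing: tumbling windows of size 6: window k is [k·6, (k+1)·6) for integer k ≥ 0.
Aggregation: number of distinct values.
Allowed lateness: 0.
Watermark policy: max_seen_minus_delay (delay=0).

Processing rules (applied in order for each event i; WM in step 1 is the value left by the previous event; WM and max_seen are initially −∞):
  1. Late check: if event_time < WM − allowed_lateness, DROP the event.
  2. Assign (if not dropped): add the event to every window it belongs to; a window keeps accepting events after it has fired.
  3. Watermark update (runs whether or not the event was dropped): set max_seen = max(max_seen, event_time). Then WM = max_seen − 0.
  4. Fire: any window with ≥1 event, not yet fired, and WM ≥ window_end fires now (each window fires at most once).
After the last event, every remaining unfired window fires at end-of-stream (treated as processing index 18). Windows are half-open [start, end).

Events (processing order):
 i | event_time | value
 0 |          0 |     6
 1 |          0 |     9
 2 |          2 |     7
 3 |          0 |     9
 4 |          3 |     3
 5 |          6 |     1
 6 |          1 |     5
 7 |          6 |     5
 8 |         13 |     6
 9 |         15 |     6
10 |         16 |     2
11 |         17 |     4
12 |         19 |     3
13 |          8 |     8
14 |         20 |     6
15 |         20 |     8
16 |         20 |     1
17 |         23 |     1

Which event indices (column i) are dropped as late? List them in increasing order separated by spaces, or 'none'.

i=0 t=0 v=6: → [0,6); WM=0
i=1 t=0 v=9: → [0,6); WM=0
i=2 t=2 v=7: → [0,6); WM=2
i=3 t=0 v=9: DROP (t<2-0); WM=2
i=4 t=3 v=3: → [0,6); WM=3
i=5 t=6 v=1: → [6,12); WM=6; [0,6) fires=4
i=6 t=1 v=5: DROP (t<6-0); WM=6
i=7 t=6 v=5: → [6,12); WM=6
i=8 t=13 v=6: → [12,18); WM=13; [6,12) fires=2
i=9 t=15 v=6: → [12,18); WM=15
i=10 t=16 v=2: → [12,18); WM=16
i=11 t=17 v=4: → [12,18); WM=17
i=12 t=19 v=3: → [18,24); WM=19; [12,18) fires=3
i=13 t=8 v=8: DROP (t<19-0); WM=19
i=14 t=20 v=6: → [18,24); WM=20
i=15 t=20 v=8: → [18,24); WM=20
i=16 t=20 v=1: → [18,24); WM=20
i=17 t=23 v=1: → [18,24); WM=23

3 6 13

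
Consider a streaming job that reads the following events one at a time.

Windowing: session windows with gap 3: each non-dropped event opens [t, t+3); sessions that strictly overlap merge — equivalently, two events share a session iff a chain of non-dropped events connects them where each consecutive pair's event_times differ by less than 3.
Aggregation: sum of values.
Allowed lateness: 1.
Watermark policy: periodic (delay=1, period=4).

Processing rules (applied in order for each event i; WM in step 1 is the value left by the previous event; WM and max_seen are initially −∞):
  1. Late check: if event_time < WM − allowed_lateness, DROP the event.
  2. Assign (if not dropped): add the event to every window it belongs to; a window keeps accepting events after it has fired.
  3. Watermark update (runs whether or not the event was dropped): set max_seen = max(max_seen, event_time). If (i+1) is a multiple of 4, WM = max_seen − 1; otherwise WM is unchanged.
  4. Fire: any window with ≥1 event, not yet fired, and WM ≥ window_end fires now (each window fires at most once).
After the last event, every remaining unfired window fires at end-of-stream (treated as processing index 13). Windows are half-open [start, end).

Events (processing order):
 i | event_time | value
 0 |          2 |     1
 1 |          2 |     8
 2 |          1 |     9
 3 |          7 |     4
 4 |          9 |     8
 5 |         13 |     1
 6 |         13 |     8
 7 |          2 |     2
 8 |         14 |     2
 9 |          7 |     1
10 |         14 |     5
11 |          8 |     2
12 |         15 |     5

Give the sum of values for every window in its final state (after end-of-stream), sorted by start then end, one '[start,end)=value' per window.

[1,5)=18 [7,12)=12 [13,18)=21

i=0 t=2 v=1: → [2,5); WM=−∞
i=1 t=2 v=8: → [2,5); WM=−∞
i=2 t=1 v=9: → [1,5); WM=−∞
i=3 t=7 v=4: → [7,10); WM=6
i=4 t=9 v=8: → [7,12); WM=6
i=5 t=13 v=1: → [13,16); WM=6
i=6 t=13 v=8: → [13,16); WM=6
i=7 t=2 v=2: DROP (t<6-1); WM=12
i=8 t=14 v=2: → [13,17); WM=12
i=9 t=7 v=1: DROP (t<12-1); WM=12
i=10 t=14 v=5: → [13,17); WM=12
i=11 t=8 v=2: DROP (t<12-1); WM=13
i=12 t=15 v=5: → [13,18); WM=13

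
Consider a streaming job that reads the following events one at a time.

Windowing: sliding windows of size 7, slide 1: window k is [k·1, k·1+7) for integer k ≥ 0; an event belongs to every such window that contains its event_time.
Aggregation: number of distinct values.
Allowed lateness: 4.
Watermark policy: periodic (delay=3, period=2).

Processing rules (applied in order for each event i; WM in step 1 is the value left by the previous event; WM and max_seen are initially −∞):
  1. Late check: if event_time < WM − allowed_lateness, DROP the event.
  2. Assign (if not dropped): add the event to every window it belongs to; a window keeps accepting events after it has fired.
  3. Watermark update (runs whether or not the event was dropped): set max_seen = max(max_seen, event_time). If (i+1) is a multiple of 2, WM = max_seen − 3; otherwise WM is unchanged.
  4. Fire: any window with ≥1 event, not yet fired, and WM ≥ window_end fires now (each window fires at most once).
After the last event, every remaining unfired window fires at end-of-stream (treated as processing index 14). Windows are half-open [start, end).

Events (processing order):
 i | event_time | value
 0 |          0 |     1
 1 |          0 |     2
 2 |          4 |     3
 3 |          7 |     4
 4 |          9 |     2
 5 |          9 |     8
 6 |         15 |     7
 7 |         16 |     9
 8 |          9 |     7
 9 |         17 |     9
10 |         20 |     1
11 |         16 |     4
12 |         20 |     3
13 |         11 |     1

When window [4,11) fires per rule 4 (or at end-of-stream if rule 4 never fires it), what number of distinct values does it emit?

4

i=0 t=0 v=1: → [0,7); WM=−∞
i=1 t=0 v=2: → [0,7); WM=-3
i=2 t=4 v=3: → [4,11),[3,10),[2,9),[1,8),[0,7); WM=-3
i=3 t=7 v=4: → [7,14),[6,13),[5,12),[4,11),[3,10),[2,9),[1,8); WM=4
i=4 t=9 v=2: → [9,16),[8,15),[7,14),[6,13),[5,12),[4,11),[3,10); WM=4
i=5 t=9 v=8: → [9,16),[8,15),[7,14),[6,13),[5,12),[4,11),[3,10); WM=6
i=6 t=15 v=7: → [15,22),[14,21),[13,20),[12,19),[11,18),[10,17),[9,16); WM=6
i=7 t=16 v=9: → [16,23),[15,22),[14,21),[13,20),[12,19),[11,18),[10,17); WM=13; [0,7) fires=3 [1,8) fires=2 [2,9) fires=2 [3,10) fires=4 [4,11) fires=4 [5,12) fires=3 [6,13) fires=3
i=8 t=9 v=7: → [9,16),[8,15),[7,14),[6,13),[5,12),[4,11),[3,10); WM=13
i=9 t=17 v=9: → [17,24),[16,23),[15,22),[14,21),[13,20),[12,19),[11,18); WM=14; [7,14) fires=4
i=10 t=20 v=1: → [20,27),[19,26),[18,25),[17,24),[16,23),[15,22),[14,21); WM=14
i=11 t=16 v=4: → [16,23),[15,22),[14,21),[13,20),[12,19),[11,18),[10,17); WM=17; [8,15) fires=3 [9,16) fires=3 [10,17) fires=3
i=12 t=20 v=3: → [20,27),[19,26),[18,25),[17,24),[16,23),[15,22),[14,21); WM=17
i=13 t=11 v=1: DROP (t<17-4); WM=17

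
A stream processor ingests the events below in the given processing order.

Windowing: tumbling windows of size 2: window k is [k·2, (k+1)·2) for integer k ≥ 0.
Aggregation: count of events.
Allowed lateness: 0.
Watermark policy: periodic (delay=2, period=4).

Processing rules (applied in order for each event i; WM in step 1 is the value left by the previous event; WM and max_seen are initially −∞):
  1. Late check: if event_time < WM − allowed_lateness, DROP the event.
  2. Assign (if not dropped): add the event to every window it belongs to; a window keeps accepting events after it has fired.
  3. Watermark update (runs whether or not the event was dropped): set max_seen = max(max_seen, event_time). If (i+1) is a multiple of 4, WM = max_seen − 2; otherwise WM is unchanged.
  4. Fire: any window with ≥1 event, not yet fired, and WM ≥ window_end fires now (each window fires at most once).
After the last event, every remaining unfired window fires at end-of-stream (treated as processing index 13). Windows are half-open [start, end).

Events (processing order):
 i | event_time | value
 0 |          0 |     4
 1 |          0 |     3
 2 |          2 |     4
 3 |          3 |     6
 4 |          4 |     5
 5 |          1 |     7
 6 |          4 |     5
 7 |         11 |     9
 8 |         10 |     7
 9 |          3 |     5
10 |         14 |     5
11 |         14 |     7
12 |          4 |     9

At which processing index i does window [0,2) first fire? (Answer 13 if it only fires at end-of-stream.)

i=0 t=0 v=4: → [0,2); WM=−∞
i=1 t=0 v=3: → [0,2); WM=−∞
i=2 t=2 v=4: → [2,4); WM=−∞
i=3 t=3 v=6: → [2,4); WM=1
i=4 t=4 v=5: → [4,6); WM=1
i=5 t=1 v=7: → [0,2); WM=1
i=6 t=4 v=5: → [4,6); WM=1
i=7 t=11 v=9: → [10,12); WM=9; [0,2) fires=3 [2,4) fires=2 [4,6) fires=2
i=8 t=10 v=7: → [10,12); WM=9
i=9 t=3 v=5: DROP (t<9-0); WM=9
i=10 t=14 v=5: → [14,16); WM=9
i=11 t=14 v=7: → [14,16); WM=12; [10,12) fires=2
i=12 t=4 v=9: DROP (t<12-0); WM=12

7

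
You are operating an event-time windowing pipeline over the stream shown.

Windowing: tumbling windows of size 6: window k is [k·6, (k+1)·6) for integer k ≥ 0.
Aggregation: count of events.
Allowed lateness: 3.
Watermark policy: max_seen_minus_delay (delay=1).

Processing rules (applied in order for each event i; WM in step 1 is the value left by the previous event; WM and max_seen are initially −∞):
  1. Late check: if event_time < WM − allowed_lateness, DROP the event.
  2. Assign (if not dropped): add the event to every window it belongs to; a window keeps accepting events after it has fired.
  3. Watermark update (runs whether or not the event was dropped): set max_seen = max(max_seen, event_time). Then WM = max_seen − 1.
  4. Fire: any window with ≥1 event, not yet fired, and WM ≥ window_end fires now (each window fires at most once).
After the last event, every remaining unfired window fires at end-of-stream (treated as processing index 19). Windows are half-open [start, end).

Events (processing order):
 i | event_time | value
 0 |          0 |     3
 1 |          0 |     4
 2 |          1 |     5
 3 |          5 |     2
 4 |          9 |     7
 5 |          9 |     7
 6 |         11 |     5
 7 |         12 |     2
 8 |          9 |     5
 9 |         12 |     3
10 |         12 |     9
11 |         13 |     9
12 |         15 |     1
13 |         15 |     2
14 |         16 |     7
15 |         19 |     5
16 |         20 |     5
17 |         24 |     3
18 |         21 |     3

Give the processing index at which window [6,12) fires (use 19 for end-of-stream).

i=0 t=0 v=3: → [0,6); WM=-1
i=1 t=0 v=4: → [0,6); WM=-1
i=2 t=1 v=5: → [0,6); WM=0
i=3 t=5 v=2: → [0,6); WM=4
i=4 t=9 v=7: → [6,12); WM=8; [0,6) fires=4
i=5 t=9 v=7: → [6,12); WM=8
i=6 t=11 v=5: → [6,12); WM=10
i=7 t=12 v=2: → [12,18); WM=11
i=8 t=9 v=5: → [6,12); WM=11
i=9 t=12 v=3: → [12,18); WM=11
i=10 t=12 v=9: → [12,18); WM=11
i=11 t=13 v=9: → [12,18); WM=12; [6,12) fires=4
i=12 t=15 v=1: → [12,18); WM=14
i=13 t=15 v=2: → [12,18); WM=14
i=14 t=16 v=7: → [12,18); WM=15
i=15 t=19 v=5: → [18,24); WM=18; [12,18) fires=7
i=16 t=20 v=5: → [18,24); WM=19
i=17 t=24 v=3: → [24,30); WM=23
i=18 t=21 v=3: → [18,24); WM=23

11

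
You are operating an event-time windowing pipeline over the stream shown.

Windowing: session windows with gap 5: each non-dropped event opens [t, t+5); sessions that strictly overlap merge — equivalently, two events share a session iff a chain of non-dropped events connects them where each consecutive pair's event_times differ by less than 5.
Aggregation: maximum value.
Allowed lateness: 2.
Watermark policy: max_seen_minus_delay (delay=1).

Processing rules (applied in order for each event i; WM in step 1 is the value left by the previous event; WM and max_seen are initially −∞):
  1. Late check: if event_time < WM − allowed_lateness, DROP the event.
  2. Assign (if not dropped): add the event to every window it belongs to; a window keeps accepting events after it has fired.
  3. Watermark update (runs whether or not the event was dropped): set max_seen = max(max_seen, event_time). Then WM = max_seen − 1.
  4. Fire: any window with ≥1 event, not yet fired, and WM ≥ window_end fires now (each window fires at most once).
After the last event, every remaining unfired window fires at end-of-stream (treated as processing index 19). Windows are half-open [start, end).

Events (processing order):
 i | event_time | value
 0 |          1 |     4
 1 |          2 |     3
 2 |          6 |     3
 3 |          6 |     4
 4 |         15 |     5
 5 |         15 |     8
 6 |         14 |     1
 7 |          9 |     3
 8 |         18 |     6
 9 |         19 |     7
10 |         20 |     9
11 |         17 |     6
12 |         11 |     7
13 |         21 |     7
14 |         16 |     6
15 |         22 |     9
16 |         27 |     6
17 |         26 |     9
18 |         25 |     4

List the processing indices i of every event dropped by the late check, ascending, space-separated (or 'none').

7 12 14

i=0 t=1 v=4: → [1,6); WM=0
i=1 t=2 v=3: → [1,7); WM=1
i=2 t=6 v=3: → [1,11); WM=5
i=3 t=6 v=4: → [1,11); WM=5
i=4 t=15 v=5: → [15,20); WM=14
i=5 t=15 v=8: → [15,20); WM=14
i=6 t=14 v=1: → [14,20); WM=14
i=7 t=9 v=3: DROP (t<14-2); WM=14
i=8 t=18 v=6: → [14,23); WM=17
i=9 t=19 v=7: → [14,24); WM=18
i=10 t=20 v=9: → [14,25); WM=19
i=11 t=17 v=6: → [14,25); WM=19
i=12 t=11 v=7: DROP (t<19-2); WM=19
i=13 t=21 v=7: → [14,26); WM=20
i=14 t=16 v=6: DROP (t<20-2); WM=20
i=15 t=22 v=9: → [14,27); WM=21
i=16 t=27 v=6: → [27,32); WM=26
i=17 t=26 v=9: → [14,32); WM=26
i=18 t=25 v=4: → [14,32); WM=26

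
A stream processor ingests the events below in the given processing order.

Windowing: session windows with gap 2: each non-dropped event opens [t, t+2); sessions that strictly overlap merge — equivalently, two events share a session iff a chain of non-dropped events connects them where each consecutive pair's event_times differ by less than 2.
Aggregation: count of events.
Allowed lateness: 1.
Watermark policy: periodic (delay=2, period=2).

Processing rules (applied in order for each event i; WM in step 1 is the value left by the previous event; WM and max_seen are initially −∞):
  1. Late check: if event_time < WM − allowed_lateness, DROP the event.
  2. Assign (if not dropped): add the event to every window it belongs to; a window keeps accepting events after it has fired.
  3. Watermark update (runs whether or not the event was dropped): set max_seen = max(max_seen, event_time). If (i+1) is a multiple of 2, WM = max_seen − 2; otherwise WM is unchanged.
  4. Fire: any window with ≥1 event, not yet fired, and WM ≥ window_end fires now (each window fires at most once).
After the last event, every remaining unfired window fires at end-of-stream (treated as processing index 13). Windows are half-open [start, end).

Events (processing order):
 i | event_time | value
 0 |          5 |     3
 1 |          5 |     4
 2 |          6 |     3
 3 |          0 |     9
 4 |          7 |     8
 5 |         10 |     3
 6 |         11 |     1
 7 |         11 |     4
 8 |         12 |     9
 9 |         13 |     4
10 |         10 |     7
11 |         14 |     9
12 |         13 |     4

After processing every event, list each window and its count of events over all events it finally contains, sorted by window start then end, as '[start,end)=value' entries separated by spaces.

[5,9)=4 [10,16)=8

i=0 t=5 v=3: → [5,7); WM=−∞
i=1 t=5 v=4: → [5,7); WM=3
i=2 t=6 v=3: → [5,8); WM=3
i=3 t=0 v=9: DROP (t<3-1); WM=4
i=4 t=7 v=8: → [5,9); WM=4
i=5 t=10 v=3: → [10,12); WM=8
i=6 t=11 v=1: → [10,13); WM=8
i=7 t=11 v=4: → [10,13); WM=9
i=8 t=12 v=9: → [10,14); WM=9
i=9 t=13 v=4: → [10,15); WM=11
i=10 t=10 v=7: → [10,15); WM=11
i=11 t=14 v=9: → [10,16); WM=12
i=12 t=13 v=4: → [10,16); WM=12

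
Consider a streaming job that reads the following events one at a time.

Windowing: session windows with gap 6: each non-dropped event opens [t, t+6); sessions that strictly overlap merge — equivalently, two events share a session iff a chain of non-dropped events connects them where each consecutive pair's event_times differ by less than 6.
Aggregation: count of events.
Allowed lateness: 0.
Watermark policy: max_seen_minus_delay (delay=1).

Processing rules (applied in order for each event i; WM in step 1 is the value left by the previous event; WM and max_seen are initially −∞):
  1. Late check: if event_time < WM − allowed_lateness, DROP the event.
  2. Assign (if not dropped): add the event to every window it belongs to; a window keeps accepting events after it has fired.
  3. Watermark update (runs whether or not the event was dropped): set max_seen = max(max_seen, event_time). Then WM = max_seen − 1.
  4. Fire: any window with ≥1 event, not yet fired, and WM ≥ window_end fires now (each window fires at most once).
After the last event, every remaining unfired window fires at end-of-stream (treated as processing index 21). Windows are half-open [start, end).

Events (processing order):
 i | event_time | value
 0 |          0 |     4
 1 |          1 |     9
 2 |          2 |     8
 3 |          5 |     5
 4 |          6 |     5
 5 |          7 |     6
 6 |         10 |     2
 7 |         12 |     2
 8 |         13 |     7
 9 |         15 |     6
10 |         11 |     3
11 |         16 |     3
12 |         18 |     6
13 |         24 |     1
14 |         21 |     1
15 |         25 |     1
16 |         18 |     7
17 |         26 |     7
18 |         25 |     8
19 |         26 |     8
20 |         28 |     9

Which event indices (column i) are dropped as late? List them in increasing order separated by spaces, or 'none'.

i=0 t=0 v=4: → [0,6); WM=-1
i=1 t=1 v=9: → [0,7); WM=0
i=2 t=2 v=8: → [0,8); WM=1
i=3 t=5 v=5: → [0,11); WM=4
i=4 t=6 v=5: → [0,12); WM=5
i=5 t=7 v=6: → [0,13); WM=6
i=6 t=10 v=2: → [0,16); WM=9
i=7 t=12 v=2: → [0,18); WM=11
i=8 t=13 v=7: → [0,19); WM=12
i=9 t=15 v=6: → [0,21); WM=14
i=10 t=11 v=3: DROP (t<14-0); WM=14
i=11 t=16 v=3: → [0,22); WM=15
i=12 t=18 v=6: → [0,24); WM=17
i=13 t=24 v=1: → [24,30); WM=23
i=14 t=21 v=1: DROP (t<23-0); WM=23
i=15 t=25 v=1: → [24,31); WM=24
i=16 t=18 v=7: DROP (t<24-0); WM=24
i=17 t=26 v=7: → [24,32); WM=25
i=18 t=25 v=8: → [24,32); WM=25
i=19 t=26 v=8: → [24,32); WM=25
i=20 t=28 v=9: → [24,34); WM=27

10 14 16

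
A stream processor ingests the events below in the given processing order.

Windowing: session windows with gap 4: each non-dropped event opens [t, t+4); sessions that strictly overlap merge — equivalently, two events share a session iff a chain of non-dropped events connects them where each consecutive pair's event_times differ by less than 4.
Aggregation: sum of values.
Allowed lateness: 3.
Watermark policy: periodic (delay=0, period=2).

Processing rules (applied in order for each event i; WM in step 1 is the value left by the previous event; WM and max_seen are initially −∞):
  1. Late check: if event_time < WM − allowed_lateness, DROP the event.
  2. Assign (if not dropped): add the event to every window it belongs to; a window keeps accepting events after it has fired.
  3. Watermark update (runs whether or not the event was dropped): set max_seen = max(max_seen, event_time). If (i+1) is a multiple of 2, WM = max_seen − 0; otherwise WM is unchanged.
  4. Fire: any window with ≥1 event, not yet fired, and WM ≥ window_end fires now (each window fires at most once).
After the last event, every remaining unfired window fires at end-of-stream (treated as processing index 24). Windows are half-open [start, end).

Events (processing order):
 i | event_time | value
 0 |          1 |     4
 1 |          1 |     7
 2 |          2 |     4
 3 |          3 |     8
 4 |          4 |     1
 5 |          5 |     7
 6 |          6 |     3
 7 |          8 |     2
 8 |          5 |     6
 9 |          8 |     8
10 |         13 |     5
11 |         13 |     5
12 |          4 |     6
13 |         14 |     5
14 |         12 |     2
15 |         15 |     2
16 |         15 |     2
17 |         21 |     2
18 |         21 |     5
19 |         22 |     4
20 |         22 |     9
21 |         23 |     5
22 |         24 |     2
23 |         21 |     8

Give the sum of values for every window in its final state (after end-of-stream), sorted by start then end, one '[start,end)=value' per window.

i=0 t=1 v=4: → [1,5); WM=−∞
i=1 t=1 v=7: → [1,5); WM=1
i=2 t=2 v=4: → [1,6); WM=1
i=3 t=3 v=8: → [1,7); WM=3
i=4 t=4 v=1: → [1,8); WM=3
i=5 t=5 v=7: → [1,9); WM=5
i=6 t=6 v=3: → [1,10); WM=5
i=7 t=8 v=2: → [1,12); WM=8
i=8 t=5 v=6: → [1,12); WM=8
i=9 t=8 v=8: → [1,12); WM=8
i=10 t=13 v=5: → [13,17); WM=8
i=11 t=13 v=5: → [13,17); WM=13
i=12 t=4 v=6: DROP (t<13-3); WM=13
i=13 t=14 v=5: → [13,18); WM=14
i=14 t=12 v=2: → [12,18); WM=14
i=15 t=15 v=2: → [12,19); WM=15
i=16 t=15 v=2: → [12,19); WM=15
i=17 t=21 v=2: → [21,25); WM=21
i=18 t=21 v=5: → [21,25); WM=21
i=19 t=22 v=4: → [21,26); WM=22
i=20 t=22 v=9: → [21,26); WM=22
i=21 t=23 v=5: → [21,27); WM=23
i=22 t=24 v=2: → [21,28); WM=23
i=23 t=21 v=8: → [21,28); WM=24

[1,12)=50 [12,19)=21 [21,28)=35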